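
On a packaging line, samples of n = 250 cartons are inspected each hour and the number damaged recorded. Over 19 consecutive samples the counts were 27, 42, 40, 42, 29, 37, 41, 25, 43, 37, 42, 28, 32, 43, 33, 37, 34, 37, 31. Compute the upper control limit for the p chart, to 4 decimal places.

0.2096

p̄ = Σdᵢ / (k·n) = 680 / (19 × 250) = 0.14316
UCL = p̄ + 3·√(p̄(1−p̄)/n) = 0.14316 + 3 × √(0.14316×0.85684/250) = 0.14316 + 3 × 0.02215 = 0.20961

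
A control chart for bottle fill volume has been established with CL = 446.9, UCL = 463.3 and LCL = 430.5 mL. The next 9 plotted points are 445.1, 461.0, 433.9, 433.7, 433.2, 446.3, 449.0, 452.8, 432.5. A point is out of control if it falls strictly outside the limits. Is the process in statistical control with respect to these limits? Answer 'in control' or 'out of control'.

All 9 points lie within [430.5, 463.3].

in control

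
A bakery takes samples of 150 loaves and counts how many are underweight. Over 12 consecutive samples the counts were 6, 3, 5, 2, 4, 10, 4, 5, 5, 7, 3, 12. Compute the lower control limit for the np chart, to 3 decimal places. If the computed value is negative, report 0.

p̄ = Σdᵢ / (k·n) = 66 / (12 × 150) = 0.03667
LCL = np̄ − 3·√(np̄(1−p̄)) = 5.5000 − 3 × 2.3018 = -1.4054 → 0 (negative, so LCL = 0)

0.000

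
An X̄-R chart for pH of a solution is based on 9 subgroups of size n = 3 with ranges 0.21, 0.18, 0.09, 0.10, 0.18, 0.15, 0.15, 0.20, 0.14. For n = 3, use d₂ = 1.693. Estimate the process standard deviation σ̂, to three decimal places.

R̄ = (0.21 + 0.18 + 0.09 + 0.10 + 0.18 + 0.15 + 0.15 + 0.20 + 0.14) / 9 = 0.1556
σ̂ = R̄ / d₂ = 0.1556 / 1.693 = 0.0919

0.092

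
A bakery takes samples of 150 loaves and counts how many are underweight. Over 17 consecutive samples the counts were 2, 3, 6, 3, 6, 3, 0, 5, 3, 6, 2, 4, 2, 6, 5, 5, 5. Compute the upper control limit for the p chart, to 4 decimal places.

p̄ = Σdᵢ / (k·n) = 66 / (17 × 150) = 0.02588
UCL = p̄ + 3·√(p̄(1−p̄)/n) = 0.02588 + 3 × √(0.02588×0.97412/150) = 0.02588 + 3 × 0.01296 = 0.06478

0.0648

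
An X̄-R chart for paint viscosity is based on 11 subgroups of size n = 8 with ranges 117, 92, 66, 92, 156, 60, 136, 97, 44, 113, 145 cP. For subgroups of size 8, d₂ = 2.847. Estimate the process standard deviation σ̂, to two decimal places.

35.70

R̄ = (117 + 92 + 66 + 92 + 156 + 60 + 136 + 97 + 44 + 113 + 145) / 11 = 101.6364
σ̂ = R̄ / d₂ = 101.6364 / 2.847 = 35.6995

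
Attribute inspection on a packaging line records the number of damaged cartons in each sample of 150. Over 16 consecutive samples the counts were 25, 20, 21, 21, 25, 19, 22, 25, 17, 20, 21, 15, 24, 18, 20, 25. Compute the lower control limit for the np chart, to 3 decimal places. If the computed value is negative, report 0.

p̄ = Σdᵢ / (k·n) = 338 / (16 × 150) = 0.14083
LCL = np̄ − 3·√(np̄(1−p̄)) = 21.1250 − 3 × 4.2603 = 8.3442

8.344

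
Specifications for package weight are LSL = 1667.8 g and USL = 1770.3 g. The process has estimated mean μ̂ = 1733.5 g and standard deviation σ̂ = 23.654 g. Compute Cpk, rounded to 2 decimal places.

0.52

Cpu = (USL − μ̂) / (3σ̂) = (1770.3 − 1733.5) / (3 × 23.654) = 0.5186; Cpl = (μ̂ − LSL) / (3σ̂) = (1733.5 − 1667.8) / (3 × 23.654) = 0.9258; Cpk = min(Cpu, Cpl) = 0.5186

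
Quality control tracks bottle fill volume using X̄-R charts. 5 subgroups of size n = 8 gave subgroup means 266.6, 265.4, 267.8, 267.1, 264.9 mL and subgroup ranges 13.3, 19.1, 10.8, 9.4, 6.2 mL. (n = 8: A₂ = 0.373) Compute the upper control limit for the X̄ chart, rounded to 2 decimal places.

X̄̄ = (266.6 + 265.4 + 267.8 + 267.1 + 264.9) / 5 = 1331.8000 / 5 = 266.3600
R̄ = (13.3 + 19.1 + 10.8 + 9.4 + 6.2) / 5 = 58.8000 / 5 = 11.7600
UCL = X̄̄ + A₂·R̄ = 266.3600 + 0.373 × 11.7600 = 270.7465

270.75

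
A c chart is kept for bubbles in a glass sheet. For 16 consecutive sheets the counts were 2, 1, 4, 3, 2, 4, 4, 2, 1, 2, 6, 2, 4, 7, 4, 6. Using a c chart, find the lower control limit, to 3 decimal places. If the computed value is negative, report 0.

c̄ = (2 + 1 + 4 + 3 + 2 + 4 + 4 + 2 + 1 + 2 + 6 + 2 + 4 + 7 + 4 + 6) / 16 = 54 / 16 = 3.3750
LCL = c̄ − 3√c̄ = 3.3750 − 3 × 1.8371 = -2.1364 → 0 (cannot be negative)

0.000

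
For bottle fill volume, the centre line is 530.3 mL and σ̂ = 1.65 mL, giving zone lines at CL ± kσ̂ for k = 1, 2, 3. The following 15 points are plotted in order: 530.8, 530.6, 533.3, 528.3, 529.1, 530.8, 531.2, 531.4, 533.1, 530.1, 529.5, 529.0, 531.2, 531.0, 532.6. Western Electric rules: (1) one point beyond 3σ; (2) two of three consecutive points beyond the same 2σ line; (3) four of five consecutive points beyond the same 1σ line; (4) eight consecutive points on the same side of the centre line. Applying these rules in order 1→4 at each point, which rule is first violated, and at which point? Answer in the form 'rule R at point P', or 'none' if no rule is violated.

Zone of each point (C = within 1σ̂, B = 1σ̂–2σ̂, A = 2σ̂–3σ̂, * = beyond 3σ̂; sign = side of CL): 1:+C, 2:+C, 3:+B, 4:-B, 5:-C, 6:+C, 7:+C, 8:+C, 9:+B, 10:-C, 11:-C, 12:-C, 13:+C, 14:+C, 15:+B
No rule fires across all 15 points.

none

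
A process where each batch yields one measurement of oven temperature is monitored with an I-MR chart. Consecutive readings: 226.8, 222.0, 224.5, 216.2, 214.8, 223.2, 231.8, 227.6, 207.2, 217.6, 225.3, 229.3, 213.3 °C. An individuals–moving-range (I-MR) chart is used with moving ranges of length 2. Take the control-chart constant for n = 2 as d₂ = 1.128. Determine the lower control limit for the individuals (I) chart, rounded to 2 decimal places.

X̄ = (226.8 + 222.0 + 224.5 + 216.2 + 214.8 + 223.2 + 231.8 + 227.6 + 207.2 + 217.6 + 225.3 + 229.3 + 213.3) / 13 = 221.5077
Moving ranges: 4.8, 2.5, 8.3, 1.4, 8.4, 8.6, 4.2, 20.4, 10.4, 7.7, 4.0, 16.0; M̄R̄ = 96.7000 / 12 = 8.0583
LCL = X̄ − 3·M̄R̄/d₂ = 221.5077 − 3 × 8.0583 / 1.128 = 200.0760

200.08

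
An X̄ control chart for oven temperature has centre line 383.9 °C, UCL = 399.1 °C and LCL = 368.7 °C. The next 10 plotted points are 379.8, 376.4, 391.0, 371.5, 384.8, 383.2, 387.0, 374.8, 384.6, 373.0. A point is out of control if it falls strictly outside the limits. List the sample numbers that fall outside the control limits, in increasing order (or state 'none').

All 10 points lie within [368.7, 399.1].

none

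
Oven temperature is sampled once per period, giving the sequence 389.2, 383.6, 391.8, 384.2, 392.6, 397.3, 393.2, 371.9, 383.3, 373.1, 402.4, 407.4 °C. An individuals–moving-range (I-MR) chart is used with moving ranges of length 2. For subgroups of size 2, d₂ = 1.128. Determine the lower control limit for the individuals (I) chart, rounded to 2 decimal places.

361.17

X̄ = (389.2 + 383.6 + 391.8 + 384.2 + 392.6 + 397.3 + 393.2 + 371.9 + 383.3 + 373.1 + 402.4 + 407.4) / 12 = 389.1667
Moving ranges: 5.6, 8.2, 7.6, 8.4, 4.7, 4.1, 21.3, 11.4, 10.2, 29.3, 5.0; M̄R̄ = 115.8000 / 11 = 10.5273
LCL = X̄ − 3·M̄R̄/d₂ = 389.1667 − 3 × 10.5273 / 1.128 = 361.1686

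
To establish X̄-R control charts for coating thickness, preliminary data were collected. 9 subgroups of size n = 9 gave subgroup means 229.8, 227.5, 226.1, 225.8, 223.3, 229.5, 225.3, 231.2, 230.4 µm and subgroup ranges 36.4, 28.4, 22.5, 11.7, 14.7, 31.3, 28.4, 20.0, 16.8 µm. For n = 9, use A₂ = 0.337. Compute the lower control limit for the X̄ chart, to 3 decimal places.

X̄̄ = (229.8 + 227.5 + 226.1 + 225.8 + 223.3 + 229.5 + 225.3 + 231.2 + 230.4) / 9 = 2048.9000 / 9 = 227.6556
R̄ = (36.4 + 28.4 + 22.5 + 11.7 + 14.7 + 31.3 + 28.4 + 20.0 + 16.8) / 9 = 210.2000 / 9 = 23.3556
LCL = X̄̄ − A₂·R̄ = 227.6556 − 0.337 × 23.3556 = 219.7847

219.785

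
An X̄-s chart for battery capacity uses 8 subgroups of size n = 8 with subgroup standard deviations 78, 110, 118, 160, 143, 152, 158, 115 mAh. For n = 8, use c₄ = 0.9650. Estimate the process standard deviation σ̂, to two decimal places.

133.94

s̄ = (78 + 110 + 118 + 160 + 143 + 152 + 158 + 115) / 8 = 129.2500
σ̂ = s̄ / c₄ = 129.2500 / 0.9650 = 133.9378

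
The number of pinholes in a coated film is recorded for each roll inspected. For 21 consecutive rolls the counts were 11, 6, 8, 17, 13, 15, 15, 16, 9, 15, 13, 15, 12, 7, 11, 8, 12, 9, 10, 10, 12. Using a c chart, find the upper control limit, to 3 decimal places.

21.845

c̄ = (11 + 6 + 8 + 17 + 13 + 15 + 15 + 16 + 9 + 15 + 13 + 15 + 12 + 7 + 11 + 8 + 12 + 9 + 10 + 10 + 12) / 21 = 244 / 21 = 11.6190
UCL = c̄ + 3√c̄ = 11.6190 + 3 × √11.6190 = 11.6190 + 3 × 3.4087 = 21.8451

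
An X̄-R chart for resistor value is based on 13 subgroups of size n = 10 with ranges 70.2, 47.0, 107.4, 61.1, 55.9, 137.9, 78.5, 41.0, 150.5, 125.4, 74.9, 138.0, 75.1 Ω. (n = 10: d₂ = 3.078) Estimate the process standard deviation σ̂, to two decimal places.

29.06

R̄ = (70.2 + 47.0 + 107.4 + 61.1 + 55.9 + 137.9 + 78.5 + 41.0 + 150.5 + 125.4 + 74.9 + 138.0 + 75.1) / 13 = 89.4538
σ̂ = R̄ / d₂ = 89.4538 / 3.078 = 29.0623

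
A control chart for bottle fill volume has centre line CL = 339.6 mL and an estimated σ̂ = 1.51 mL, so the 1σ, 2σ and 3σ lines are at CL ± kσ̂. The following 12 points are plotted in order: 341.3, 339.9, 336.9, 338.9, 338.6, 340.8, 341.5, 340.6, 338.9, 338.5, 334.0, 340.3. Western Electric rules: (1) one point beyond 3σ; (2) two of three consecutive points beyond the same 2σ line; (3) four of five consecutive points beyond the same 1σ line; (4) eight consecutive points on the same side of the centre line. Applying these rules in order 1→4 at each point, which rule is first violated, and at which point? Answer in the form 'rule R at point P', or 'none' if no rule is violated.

rule 1 at point 11

Zone of each point (C = within 1σ̂, B = 1σ̂–2σ̂, A = 2σ̂–3σ̂, * = beyond 3σ̂; sign = side of CL): 1:+B, 2:+C, 3:-B, 4:-C, 5:-C, 6:+C, 7:+B, 8:+C, 9:-C, 10:-C, 11:-*, 12:+C
Rule 1 (one point beyond the 3σ limits) is satisfied at point 11.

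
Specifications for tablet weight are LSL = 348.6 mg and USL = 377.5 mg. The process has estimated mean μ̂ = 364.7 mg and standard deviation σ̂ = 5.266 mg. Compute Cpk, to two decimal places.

0.81

Cpu = (USL − μ̂) / (3σ̂) = (377.5 − 364.7) / (3 × 5.266) = 0.8102; Cpl = (μ̂ − LSL) / (3σ̂) = (364.7 − 348.6) / (3 × 5.266) = 1.0191; Cpk = min(Cpu, Cpl) = 0.8102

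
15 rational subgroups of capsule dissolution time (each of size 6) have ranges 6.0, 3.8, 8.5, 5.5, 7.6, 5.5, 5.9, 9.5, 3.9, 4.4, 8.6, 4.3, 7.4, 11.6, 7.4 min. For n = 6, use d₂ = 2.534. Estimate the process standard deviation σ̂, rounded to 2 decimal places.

2.63

R̄ = (6.0 + 3.8 + 8.5 + 5.5 + 7.6 + 5.5 + 5.9 + 9.5 + 3.9 + 4.4 + 8.6 + 4.3 + 7.4 + 11.6 + 7.4) / 15 = 6.6600
σ̂ = R̄ / d₂ = 6.6600 / 2.534 = 2.6283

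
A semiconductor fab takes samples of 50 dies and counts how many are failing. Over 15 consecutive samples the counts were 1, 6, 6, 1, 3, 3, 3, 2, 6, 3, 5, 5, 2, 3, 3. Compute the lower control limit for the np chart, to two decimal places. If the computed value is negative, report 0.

0.00

p̄ = Σdᵢ / (k·n) = 52 / (15 × 50) = 0.06933
LCL = np̄ − 3·√(np̄(1−p̄)) = 3.4667 − 3 × 1.7962 = -1.9219 → 0 (negative, so LCL = 0)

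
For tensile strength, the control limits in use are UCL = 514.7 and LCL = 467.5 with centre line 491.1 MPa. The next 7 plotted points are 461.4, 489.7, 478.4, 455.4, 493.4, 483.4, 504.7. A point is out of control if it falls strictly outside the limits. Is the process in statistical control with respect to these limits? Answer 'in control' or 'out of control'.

Compare each point to [467.5, 514.7]: sample 1 = 461.4 < LCL; sample 4 = 455.4 < LCL.

out of control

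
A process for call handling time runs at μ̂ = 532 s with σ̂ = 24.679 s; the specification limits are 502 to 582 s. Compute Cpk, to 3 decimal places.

Cpu = (USL − μ̂) / (3σ̂) = (582 − 532) / (3 × 24.679) = 0.6753; Cpl = (μ̂ − LSL) / (3σ̂) = (532 − 502) / (3 × 24.679) = 0.4052; Cpk = min(Cpu, Cpl) = 0.4052

0.405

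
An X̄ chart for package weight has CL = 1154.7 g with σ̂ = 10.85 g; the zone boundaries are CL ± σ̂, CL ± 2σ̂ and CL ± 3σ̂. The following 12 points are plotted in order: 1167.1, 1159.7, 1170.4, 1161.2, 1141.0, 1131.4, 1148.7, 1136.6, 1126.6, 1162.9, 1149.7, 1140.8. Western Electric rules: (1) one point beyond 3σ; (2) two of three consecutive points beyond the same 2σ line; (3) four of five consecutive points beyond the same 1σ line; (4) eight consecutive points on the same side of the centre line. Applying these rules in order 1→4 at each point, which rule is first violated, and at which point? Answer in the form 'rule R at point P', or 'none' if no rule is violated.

rule 3 at point 9

Zone of each point (C = within 1σ̂, B = 1σ̂–2σ̂, A = 2σ̂–3σ̂, * = beyond 3σ̂; sign = side of CL): 1:+B, 2:+C, 3:+B, 4:+C, 5:-B, 6:-A, 7:-C, 8:-B, 9:-A, 10:+C, 11:-C, 12:-B
Rule 3 (four of five consecutive points beyond the same 1σ limit) is satisfied at point 9.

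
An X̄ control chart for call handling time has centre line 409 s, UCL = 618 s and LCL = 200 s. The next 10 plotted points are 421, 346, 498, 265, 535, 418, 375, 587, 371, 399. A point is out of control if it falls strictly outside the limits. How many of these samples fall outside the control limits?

All 10 points lie within [200, 618].

0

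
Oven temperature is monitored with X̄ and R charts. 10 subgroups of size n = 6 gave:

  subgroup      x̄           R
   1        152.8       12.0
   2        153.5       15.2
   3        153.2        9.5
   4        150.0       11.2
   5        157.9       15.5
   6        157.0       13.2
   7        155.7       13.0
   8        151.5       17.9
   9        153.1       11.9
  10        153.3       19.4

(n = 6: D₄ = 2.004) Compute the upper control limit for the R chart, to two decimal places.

27.82

R̄ = (12.0 + 15.2 + 9.5 + 11.2 + 15.5 + 13.2 + 13.0 + 17.9 + 11.9 + 19.4) / 10 = 138.8000 / 10 = 13.8800
UCL_R = D₄·R̄ = 2.004 × 13.8800 = 27.8155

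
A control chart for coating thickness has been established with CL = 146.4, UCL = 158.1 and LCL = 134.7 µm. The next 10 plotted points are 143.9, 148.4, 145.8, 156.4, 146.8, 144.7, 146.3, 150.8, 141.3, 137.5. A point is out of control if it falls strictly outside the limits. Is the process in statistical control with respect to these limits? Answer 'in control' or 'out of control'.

in control

All 10 points lie within [134.7, 158.1].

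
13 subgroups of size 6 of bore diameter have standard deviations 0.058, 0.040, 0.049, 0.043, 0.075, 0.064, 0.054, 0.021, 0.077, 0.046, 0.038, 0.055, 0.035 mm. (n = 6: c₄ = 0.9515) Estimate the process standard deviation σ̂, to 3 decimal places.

s̄ = (0.058 + 0.040 + 0.049 + 0.043 + 0.075 + 0.064 + 0.054 + 0.021 + 0.077 + 0.046 + 0.038 + 0.055 + 0.035) / 13 = 0.0504
σ̂ = s̄ / c₄ = 0.0504 / 0.9515 = 0.0530

0.053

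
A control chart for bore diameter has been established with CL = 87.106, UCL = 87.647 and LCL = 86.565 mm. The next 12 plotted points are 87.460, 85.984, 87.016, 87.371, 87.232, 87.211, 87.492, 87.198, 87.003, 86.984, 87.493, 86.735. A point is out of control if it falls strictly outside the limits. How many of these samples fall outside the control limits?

1

Compare each point to [86.565, 87.647]: sample 2 = 85.984 < LCL.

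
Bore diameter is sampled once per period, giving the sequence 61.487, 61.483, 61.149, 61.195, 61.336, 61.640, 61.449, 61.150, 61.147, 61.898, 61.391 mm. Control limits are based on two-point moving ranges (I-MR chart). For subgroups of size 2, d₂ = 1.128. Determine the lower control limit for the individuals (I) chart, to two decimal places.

X̄ = (61.487 + 61.483 + 61.149 + 61.195 + 61.336 + 61.640 + 61.449 + 61.150 + 61.147 + 61.898 + 61.391) / 11 = 61.3932
Moving ranges: 0.004, 0.334, 0.046, 0.141, 0.304, 0.191, 0.299, 0.003, 0.751, 0.507; M̄R̄ = 2.5800 / 10 = 0.2580
LCL = X̄ − 3·M̄R̄/d₂ = 61.3932 − 3 × 0.2580 / 1.128 = 60.7070

60.71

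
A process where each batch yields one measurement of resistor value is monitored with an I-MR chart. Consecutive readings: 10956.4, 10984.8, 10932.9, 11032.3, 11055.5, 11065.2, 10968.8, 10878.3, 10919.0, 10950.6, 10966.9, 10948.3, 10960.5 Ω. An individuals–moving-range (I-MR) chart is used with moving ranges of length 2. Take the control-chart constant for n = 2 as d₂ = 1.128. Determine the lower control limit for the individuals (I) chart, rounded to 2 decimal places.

10855.73

X̄ = (10956.4 + 10984.8 + 10932.9 + 11032.3 + 11055.5 + 11065.2 + 10968.8 + 10878.3 + 10919.0 + 10950.6 + 10966.9 + 10948.3 + 10960.5) / 13 = 10970.7308
Moving ranges: 28.4, 51.9, 99.4, 23.2, 9.7, 96.4, 90.5, 40.7, 31.6, 16.3, 18.6, 12.2; M̄R̄ = 518.9000 / 12 = 43.2417
LCL = X̄ − 3·M̄R̄/d₂ = 10970.7308 − 3 × 43.2417 / 1.128 = 10855.7263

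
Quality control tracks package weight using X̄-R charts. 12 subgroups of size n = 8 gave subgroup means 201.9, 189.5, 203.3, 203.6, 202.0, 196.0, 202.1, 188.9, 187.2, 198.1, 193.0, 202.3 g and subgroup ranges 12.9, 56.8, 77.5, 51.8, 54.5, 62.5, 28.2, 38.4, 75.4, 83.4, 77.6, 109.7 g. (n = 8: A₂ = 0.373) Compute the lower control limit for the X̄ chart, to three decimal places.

X̄̄ = (201.9 + 189.5 + 203.3 + 203.6 + 202.0 + 196.0 + 202.1 + 188.9 + 187.2 + 198.1 + 193.0 + 202.3) / 12 = 2367.9000 / 12 = 197.3250
R̄ = (12.9 + 56.8 + 77.5 + 51.8 + 54.5 + 62.5 + 28.2 + 38.4 + 75.4 + 83.4 + 77.6 + 109.7) / 12 = 728.7000 / 12 = 60.7250
LCL = X̄̄ − A₂·R̄ = 197.3250 − 0.373 × 60.7250 = 174.6746

174.675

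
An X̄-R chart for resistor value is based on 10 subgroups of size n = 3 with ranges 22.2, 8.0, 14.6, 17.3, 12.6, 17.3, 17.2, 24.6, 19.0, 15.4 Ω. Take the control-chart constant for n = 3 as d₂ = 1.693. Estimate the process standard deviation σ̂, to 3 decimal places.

9.935

R̄ = (22.2 + 8.0 + 14.6 + 17.3 + 12.6 + 17.3 + 17.2 + 24.6 + 19.0 + 15.4) / 10 = 16.8200
σ̂ = R̄ / d₂ = 16.8200 / 1.693 = 9.9350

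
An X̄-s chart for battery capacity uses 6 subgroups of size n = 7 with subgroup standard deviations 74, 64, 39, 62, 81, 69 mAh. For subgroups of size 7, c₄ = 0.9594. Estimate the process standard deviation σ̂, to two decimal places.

67.58

s̄ = (74 + 64 + 39 + 62 + 81 + 69) / 6 = 64.8333
σ̂ = s̄ / c₄ = 64.8333 / 0.9594 = 67.5770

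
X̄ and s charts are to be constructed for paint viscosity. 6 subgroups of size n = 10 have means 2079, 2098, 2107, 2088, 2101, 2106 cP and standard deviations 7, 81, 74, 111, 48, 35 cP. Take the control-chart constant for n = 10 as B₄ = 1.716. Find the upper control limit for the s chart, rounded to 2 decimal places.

101.82

s̄ = (7 + 81 + 74 + 111 + 48 + 35) / 6 = 59.3333
UCL_s = B₄·s̄ = 1.716 × 59.3333 = 101.8160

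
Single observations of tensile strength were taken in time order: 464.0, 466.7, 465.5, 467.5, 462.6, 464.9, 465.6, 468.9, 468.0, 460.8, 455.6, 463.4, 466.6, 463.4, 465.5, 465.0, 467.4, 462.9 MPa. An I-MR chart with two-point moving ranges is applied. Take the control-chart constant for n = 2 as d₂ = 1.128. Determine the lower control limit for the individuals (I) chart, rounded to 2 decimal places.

456.22

X̄ = (464.0 + 466.7 + 465.5 + 467.5 + 462.6 + 464.9 + 465.6 + 468.9 + 468.0 + 460.8 + 455.6 + 463.4 + 466.6 + 463.4 + 465.5 + 465.0 + 467.4 + 462.9) / 18 = 464.6833
Moving ranges: 2.7, 1.2, 2.0, 4.9, 2.3, 0.7, 3.3, 0.9, 7.2, 5.2, 7.8, 3.2, 3.2, 2.1, 0.5, 2.4, 4.5; M̄R̄ = 54.1000 / 17 = 3.1824
LCL = X̄ − 3·M̄R̄/d₂ = 464.6833 − 3 × 3.1824 / 1.128 = 456.2196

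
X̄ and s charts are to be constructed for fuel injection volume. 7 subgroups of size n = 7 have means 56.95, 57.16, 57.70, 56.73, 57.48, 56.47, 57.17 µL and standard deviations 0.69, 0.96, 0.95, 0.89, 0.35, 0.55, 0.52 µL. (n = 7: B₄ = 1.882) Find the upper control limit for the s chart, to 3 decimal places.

1.320

s̄ = (0.69 + 0.96 + 0.95 + 0.89 + 0.35 + 0.55 + 0.52) / 7 = 0.7014
UCL_s = B₄·s̄ = 1.882 × 0.7014 = 1.3201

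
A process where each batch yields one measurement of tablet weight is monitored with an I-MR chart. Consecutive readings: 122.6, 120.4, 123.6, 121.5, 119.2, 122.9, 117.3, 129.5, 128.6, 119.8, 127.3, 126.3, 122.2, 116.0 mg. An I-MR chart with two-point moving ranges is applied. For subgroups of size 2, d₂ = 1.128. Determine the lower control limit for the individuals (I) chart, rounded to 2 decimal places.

X̄ = (122.6 + 120.4 + 123.6 + 121.5 + 119.2 + 122.9 + 117.3 + 129.5 + 128.6 + 119.8 + 127.3 + 126.3 + 122.2 + 116.0) / 14 = 122.6571
Moving ranges: 2.2, 3.2, 2.1, 2.3, 3.7, 5.6, 12.2, 0.9, 8.8, 7.5, 1.0, 4.1, 6.2; M̄R̄ = 59.8000 / 13 = 4.6000
LCL = X̄ − 3·M̄R̄/d₂ = 122.6571 − 3 × 4.6000 / 1.128 = 110.4231

110.42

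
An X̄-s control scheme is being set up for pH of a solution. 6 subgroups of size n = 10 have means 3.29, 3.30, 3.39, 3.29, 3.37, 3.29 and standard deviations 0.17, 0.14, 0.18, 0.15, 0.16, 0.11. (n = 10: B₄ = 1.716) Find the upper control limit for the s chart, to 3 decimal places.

0.260

s̄ = (0.17 + 0.14 + 0.18 + 0.15 + 0.16 + 0.11) / 6 = 0.1517
UCL_s = B₄·s̄ = 1.716 × 0.1517 = 0.2603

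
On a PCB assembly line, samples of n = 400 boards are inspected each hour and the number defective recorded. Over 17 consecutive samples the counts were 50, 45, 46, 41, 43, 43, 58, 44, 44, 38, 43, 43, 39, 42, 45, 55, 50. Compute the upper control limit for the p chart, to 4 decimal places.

0.1606

p̄ = Σdᵢ / (k·n) = 769 / (17 × 400) = 0.11309
UCL = p̄ + 3·√(p̄(1−p̄)/n) = 0.11309 + 3 × √(0.11309×0.88691/400) = 0.11309 + 3 × 0.01584 = 0.16059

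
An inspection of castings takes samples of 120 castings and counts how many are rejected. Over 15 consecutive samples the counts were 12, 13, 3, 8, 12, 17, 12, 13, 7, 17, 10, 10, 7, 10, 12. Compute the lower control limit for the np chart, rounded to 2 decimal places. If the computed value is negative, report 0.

p̄ = Σdᵢ / (k·n) = 163 / (15 × 120) = 0.09056
LCL = np̄ − 3·√(np̄(1−p̄)) = 10.8667 − 3 × 3.1437 = 1.4357

1.44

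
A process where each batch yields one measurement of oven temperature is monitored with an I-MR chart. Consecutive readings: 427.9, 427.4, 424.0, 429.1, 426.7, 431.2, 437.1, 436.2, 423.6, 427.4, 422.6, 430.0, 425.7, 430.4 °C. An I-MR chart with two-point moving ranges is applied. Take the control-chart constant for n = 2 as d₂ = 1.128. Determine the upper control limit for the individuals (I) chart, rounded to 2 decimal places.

X̄ = (427.9 + 427.4 + 424.0 + 429.1 + 426.7 + 431.2 + 437.1 + 436.2 + 423.6 + 427.4 + 422.6 + 430.0 + 425.7 + 430.4) / 14 = 428.5214
Moving ranges: 0.5, 3.4, 5.1, 2.4, 4.5, 5.9, 0.9, 12.6, 3.8, 4.8, 7.4, 4.3, 4.7; M̄R̄ = 60.3000 / 13 = 4.6385
UCL = X̄ + 3·M̄R̄/d₂ = 428.5214 + 3 × 4.6385 / 1.128 = 440.8578

440.86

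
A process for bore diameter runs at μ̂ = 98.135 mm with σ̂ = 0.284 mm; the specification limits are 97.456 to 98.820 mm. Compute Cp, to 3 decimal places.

0.800

Cp = (USL − LSL) / (6σ̂) = (98.820 − 97.456) / (6 × 0.284) = 1.3640 / 1.7040 = 0.8005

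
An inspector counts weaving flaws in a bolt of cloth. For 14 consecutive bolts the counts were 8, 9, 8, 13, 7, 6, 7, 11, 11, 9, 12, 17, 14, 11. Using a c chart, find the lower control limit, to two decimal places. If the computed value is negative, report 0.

c̄ = (8 + 9 + 8 + 13 + 7 + 6 + 7 + 11 + 11 + 9 + 12 + 17 + 14 + 11) / 14 = 143 / 14 = 10.2143
LCL = c̄ − 3√c̄ = 10.2143 − 3 × 3.1960 = 0.6263

0.63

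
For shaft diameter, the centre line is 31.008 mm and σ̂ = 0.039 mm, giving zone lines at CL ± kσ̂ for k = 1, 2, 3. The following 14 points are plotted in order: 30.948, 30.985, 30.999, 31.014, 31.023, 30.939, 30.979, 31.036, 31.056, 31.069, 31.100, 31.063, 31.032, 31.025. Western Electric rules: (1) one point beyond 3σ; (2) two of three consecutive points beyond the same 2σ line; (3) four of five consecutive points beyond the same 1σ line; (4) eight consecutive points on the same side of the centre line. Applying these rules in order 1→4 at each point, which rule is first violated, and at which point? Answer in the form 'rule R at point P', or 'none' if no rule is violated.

rule 3 at point 12

Zone of each point (C = within 1σ̂, B = 1σ̂–2σ̂, A = 2σ̂–3σ̂, * = beyond 3σ̂; sign = side of CL): 1:-B, 2:-C, 3:-C, 4:+C, 5:+C, 6:-B, 7:-C, 8:+C, 9:+B, 10:+B, 11:+A, 12:+B, 13:+C, 14:+C
Rule 3 (four of five consecutive points beyond the same 1σ limit) is satisfied at point 12.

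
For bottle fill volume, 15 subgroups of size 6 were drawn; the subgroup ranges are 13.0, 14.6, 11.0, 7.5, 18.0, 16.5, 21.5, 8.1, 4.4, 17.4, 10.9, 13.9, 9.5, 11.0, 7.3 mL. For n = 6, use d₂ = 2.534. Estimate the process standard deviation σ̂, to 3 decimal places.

4.857

R̄ = (13.0 + 14.6 + 11.0 + 7.5 + 18.0 + 16.5 + 21.5 + 8.1 + 4.4 + 17.4 + 10.9 + 13.9 + 9.5 + 11.0 + 7.3) / 15 = 12.3067
σ̂ = R̄ / d₂ = 12.3067 / 2.534 = 4.8566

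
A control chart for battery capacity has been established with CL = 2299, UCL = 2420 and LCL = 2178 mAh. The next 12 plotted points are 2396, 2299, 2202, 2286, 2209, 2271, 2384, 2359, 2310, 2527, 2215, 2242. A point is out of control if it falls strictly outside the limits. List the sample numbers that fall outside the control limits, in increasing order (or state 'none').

Compare each point to [2178, 2420]: sample 10 = 2527 > UCL.

10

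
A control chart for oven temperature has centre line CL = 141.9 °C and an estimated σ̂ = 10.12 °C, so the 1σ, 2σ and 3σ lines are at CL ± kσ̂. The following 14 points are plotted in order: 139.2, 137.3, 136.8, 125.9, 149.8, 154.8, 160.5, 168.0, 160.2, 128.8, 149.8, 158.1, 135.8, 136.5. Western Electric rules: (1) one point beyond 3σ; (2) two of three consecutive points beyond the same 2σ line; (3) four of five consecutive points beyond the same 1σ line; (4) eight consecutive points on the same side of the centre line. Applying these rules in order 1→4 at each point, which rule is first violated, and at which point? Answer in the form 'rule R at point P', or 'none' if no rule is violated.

Zone of each point (C = within 1σ̂, B = 1σ̂–2σ̂, A = 2σ̂–3σ̂, * = beyond 3σ̂; sign = side of CL): 1:-C, 2:-C, 3:-C, 4:-B, 5:+C, 6:+B, 7:+B, 8:+A, 9:+B, 10:-B, 11:+C, 12:+B, 13:-C, 14:-C
Rule 3 (four of five consecutive points beyond the same 1σ limit) is satisfied at point 9.

rule 3 at point 9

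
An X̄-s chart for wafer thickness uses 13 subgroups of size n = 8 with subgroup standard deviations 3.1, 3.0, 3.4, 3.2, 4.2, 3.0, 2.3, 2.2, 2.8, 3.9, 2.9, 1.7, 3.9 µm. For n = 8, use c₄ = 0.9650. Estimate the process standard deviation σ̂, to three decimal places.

3.157

s̄ = (3.1 + 3.0 + 3.4 + 3.2 + 4.2 + 3.0 + 2.3 + 2.2 + 2.8 + 3.9 + 2.9 + 1.7 + 3.9) / 13 = 3.0462
σ̂ = s̄ / c₄ = 3.0462 / 0.9650 = 3.1566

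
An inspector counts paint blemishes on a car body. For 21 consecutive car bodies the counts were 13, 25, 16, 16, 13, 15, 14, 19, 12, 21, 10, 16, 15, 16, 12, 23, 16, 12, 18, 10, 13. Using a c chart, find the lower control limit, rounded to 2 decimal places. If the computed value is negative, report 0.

c̄ = (13 + 25 + 16 + 16 + 13 + 15 + 14 + 19 + 12 + 21 + 10 + 16 + 15 + 16 + 12 + 23 + 16 + 12 + 18 + 10 + 13) / 21 = 325 / 21 = 15.4762
LCL = c̄ − 3√c̄ = 15.4762 − 3 × 3.9340 = 3.6743

3.67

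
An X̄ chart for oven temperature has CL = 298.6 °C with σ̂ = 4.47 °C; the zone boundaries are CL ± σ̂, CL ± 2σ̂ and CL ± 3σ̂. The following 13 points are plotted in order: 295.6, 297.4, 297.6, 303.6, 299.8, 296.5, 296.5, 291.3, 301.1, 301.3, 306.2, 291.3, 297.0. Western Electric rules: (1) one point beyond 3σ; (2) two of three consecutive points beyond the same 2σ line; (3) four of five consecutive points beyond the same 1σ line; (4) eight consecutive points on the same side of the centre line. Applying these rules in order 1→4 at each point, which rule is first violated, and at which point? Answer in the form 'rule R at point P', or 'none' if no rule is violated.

none

Zone of each point (C = within 1σ̂, B = 1σ̂–2σ̂, A = 2σ̂–3σ̂, * = beyond 3σ̂; sign = side of CL): 1:-C, 2:-C, 3:-C, 4:+B, 5:+C, 6:-C, 7:-C, 8:-B, 9:+C, 10:+C, 11:+B, 12:-B, 13:-C
No rule fires across all 13 points.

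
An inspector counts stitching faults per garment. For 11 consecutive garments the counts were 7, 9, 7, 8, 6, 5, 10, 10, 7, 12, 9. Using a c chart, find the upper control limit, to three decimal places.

c̄ = (7 + 9 + 7 + 8 + 6 + 5 + 10 + 10 + 7 + 12 + 9) / 11 = 90 / 11 = 8.1818
UCL = c̄ + 3√c̄ = 8.1818 + 3 × √8.1818 = 8.1818 + 3 × 2.8604 = 16.7630

16.763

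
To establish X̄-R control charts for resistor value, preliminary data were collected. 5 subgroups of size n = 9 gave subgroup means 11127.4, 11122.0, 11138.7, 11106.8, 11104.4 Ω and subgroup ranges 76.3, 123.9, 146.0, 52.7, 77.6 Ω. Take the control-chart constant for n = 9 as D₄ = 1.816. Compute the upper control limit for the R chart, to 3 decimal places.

R̄ = (76.3 + 123.9 + 146.0 + 52.7 + 77.6) / 5 = 476.5000 / 5 = 95.3000
UCL_R = D₄·R̄ = 1.816 × 95.3000 = 173.0648

173.065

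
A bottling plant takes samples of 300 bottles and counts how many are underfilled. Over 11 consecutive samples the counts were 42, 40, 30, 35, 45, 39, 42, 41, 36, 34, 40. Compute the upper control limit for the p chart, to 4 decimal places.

0.1864

p̄ = Σdᵢ / (k·n) = 424 / (11 × 300) = 0.12848
UCL = p̄ + 3·√(p̄(1−p̄)/n) = 0.12848 + 3 × √(0.12848×0.87152/300) = 0.12848 + 3 × 0.01932 = 0.18644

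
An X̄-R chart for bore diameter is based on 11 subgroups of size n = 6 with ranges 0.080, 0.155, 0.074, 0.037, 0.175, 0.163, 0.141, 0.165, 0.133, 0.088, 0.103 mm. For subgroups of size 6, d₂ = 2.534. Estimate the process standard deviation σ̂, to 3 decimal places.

R̄ = (0.080 + 0.155 + 0.074 + 0.037 + 0.175 + 0.163 + 0.141 + 0.165 + 0.133 + 0.088 + 0.103) / 11 = 0.1195
σ̂ = R̄ / d₂ = 0.1195 / 2.534 = 0.0471

0.047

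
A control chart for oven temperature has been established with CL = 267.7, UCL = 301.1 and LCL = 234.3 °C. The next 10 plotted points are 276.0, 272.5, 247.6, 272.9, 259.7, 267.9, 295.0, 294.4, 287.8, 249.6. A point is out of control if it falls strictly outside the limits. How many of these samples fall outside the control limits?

All 10 points lie within [234.3, 301.1].

0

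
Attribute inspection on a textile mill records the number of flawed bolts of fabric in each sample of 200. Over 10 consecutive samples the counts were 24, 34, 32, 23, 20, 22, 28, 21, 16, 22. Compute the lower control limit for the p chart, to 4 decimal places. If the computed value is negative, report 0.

p̄ = Σdᵢ / (k·n) = 242 / (10 × 200) = 0.12100
LCL = p̄ − 3·√(p̄(1−p̄)/n) = 0.12100 − 3 × 0.02306 = 0.05182

0.0518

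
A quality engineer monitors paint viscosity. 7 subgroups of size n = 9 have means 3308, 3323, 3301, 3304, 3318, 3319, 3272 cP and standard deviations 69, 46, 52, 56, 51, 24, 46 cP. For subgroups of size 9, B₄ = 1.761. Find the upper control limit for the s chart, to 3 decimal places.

86.541

s̄ = (69 + 46 + 52 + 56 + 51 + 24 + 46) / 7 = 49.1429
UCL_s = B₄·s̄ = 1.761 × 49.1429 = 86.5406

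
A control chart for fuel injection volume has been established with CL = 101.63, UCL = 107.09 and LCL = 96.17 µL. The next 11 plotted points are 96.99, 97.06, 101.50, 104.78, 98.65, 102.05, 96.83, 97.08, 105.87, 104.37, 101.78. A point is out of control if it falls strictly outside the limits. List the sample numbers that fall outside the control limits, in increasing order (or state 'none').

none

All 11 points lie within [96.17, 107.09].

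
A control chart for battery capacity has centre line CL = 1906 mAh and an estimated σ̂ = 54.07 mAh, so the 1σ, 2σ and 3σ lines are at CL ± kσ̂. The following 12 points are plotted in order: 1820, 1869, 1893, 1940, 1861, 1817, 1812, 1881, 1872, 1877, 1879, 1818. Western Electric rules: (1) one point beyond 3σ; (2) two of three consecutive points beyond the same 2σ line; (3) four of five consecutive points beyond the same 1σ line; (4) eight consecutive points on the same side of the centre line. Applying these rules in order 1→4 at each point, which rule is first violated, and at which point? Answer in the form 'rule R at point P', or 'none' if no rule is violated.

Zone of each point (C = within 1σ̂, B = 1σ̂–2σ̂, A = 2σ̂–3σ̂, * = beyond 3σ̂; sign = side of CL): 1:-B, 2:-C, 3:-C, 4:+C, 5:-C, 6:-B, 7:-B, 8:-C, 9:-C, 10:-C, 11:-C, 12:-B
Rule 4 (eight consecutive points on the same side of the centre line) is satisfied at point 12.

rule 4 at point 12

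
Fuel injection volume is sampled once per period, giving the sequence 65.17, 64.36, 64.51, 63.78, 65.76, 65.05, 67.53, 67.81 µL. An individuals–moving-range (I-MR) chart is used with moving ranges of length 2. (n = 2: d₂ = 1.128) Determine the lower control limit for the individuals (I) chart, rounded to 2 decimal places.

X̄ = (65.17 + 64.36 + 64.51 + 63.78 + 65.76 + 65.05 + 67.53 + 67.81) / 8 = 65.4963
Moving ranges: 0.81, 0.15, 0.73, 1.98, 0.71, 2.48, 0.28; M̄R̄ = 7.1400 / 7 = 1.0200
LCL = X̄ − 3·M̄R̄/d₂ = 65.4963 − 3 × 1.0200 / 1.128 = 62.7835

62.78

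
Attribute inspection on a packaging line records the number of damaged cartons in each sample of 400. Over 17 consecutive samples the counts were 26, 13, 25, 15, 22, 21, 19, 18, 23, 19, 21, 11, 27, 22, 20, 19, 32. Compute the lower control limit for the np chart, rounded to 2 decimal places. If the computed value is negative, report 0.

7.45

p̄ = Σdᵢ / (k·n) = 353 / (17 × 400) = 0.05191
LCL = np̄ − 3·√(np̄(1−p̄)) = 20.7647 − 3 × 4.4370 = 7.4538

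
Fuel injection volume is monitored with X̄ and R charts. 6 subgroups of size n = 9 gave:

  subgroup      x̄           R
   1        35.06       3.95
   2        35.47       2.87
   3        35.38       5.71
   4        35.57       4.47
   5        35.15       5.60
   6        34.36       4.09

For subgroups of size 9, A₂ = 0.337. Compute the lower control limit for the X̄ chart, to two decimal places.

X̄̄ = (35.06 + 35.47 + 35.38 + 35.57 + 35.15 + 34.36) / 6 = 210.9900 / 6 = 35.1650
R̄ = (3.95 + 2.87 + 5.71 + 4.47 + 5.60 + 4.09) / 6 = 26.6900 / 6 = 4.4483
LCL = X̄̄ − A₂·R̄ = 35.1650 − 0.337 × 4.4483 = 33.6659

33.67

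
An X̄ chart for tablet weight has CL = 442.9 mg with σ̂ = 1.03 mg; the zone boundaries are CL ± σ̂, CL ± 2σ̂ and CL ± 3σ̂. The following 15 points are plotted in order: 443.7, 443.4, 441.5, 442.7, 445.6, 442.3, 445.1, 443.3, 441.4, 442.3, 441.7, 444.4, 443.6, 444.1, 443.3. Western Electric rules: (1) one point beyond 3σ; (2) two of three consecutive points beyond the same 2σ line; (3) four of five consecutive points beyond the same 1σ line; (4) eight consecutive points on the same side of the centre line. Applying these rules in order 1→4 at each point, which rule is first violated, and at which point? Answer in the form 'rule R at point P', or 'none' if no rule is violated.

rule 2 at point 7

Zone of each point (C = within 1σ̂, B = 1σ̂–2σ̂, A = 2σ̂–3σ̂, * = beyond 3σ̂; sign = side of CL): 1:+C, 2:+C, 3:-B, 4:-C, 5:+A, 6:-C, 7:+A, 8:+C, 9:-B, 10:-C, 11:-B, 12:+B, 13:+C, 14:+B, 15:+C
Rule 2 (two of three consecutive points beyond the same 2σ limit) is satisfied at point 7.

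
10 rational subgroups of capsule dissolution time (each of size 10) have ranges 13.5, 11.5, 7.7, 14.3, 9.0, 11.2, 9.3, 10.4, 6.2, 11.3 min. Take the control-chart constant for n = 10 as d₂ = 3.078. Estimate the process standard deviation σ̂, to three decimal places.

R̄ = (13.5 + 11.5 + 7.7 + 14.3 + 9.0 + 11.2 + 9.3 + 10.4 + 6.2 + 11.3) / 10 = 10.4400
σ̂ = R̄ / d₂ = 10.4400 / 3.078 = 3.3918

3.392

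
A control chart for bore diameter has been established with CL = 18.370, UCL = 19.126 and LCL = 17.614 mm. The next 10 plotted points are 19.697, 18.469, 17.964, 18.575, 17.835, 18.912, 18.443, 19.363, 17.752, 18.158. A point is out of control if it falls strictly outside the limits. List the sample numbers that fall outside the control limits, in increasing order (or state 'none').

1, 8

Compare each point to [17.614, 19.126]: sample 1 = 19.697 > UCL; sample 8 = 19.363 > UCL.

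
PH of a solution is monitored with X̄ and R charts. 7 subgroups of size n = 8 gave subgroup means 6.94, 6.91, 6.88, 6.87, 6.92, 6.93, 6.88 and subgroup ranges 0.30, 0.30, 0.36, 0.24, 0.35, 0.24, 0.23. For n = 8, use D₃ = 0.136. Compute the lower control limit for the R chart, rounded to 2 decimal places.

0.04

R̄ = (0.30 + 0.30 + 0.36 + 0.24 + 0.35 + 0.24 + 0.23) / 7 = 2.0200 / 7 = 0.2886
LCL_R = D₃·R̄ = 0.136 × 0.2886 = 0.0392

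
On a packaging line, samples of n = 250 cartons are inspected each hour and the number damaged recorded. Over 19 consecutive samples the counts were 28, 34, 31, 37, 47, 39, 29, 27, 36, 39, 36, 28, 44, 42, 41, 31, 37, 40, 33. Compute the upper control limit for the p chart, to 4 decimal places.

p̄ = Σdᵢ / (k·n) = 679 / (19 × 250) = 0.14295
UCL = p̄ + 3·√(p̄(1−p̄)/n) = 0.14295 + 3 × √(0.14295×0.85705/250) = 0.14295 + 3 × 0.02214 = 0.20936

0.2094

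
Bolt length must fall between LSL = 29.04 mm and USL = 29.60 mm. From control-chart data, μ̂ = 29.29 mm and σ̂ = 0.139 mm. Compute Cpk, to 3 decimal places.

0.600

Cpu = (USL − μ̂) / (3σ̂) = (29.60 − 29.29) / (3 × 0.139) = 0.7434; Cpl = (μ̂ − LSL) / (3σ̂) = (29.29 − 29.04) / (3 × 0.139) = 0.5995; Cpk = min(Cpu, Cpl) = 0.5995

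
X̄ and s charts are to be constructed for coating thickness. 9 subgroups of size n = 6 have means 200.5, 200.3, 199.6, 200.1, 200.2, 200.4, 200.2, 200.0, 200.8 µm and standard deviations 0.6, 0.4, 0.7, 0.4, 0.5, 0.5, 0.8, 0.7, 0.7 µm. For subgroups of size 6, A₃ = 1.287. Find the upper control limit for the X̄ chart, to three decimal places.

200.991

X̄̄ = (200.5 + 200.3 + 199.6 + 200.1 + 200.2 + 200.4 + 200.2 + 200.0 + 200.8) / 9 = 200.2333
s̄ = (0.6 + 0.4 + 0.7 + 0.4 + 0.5 + 0.5 + 0.8 + 0.7 + 0.7) / 9 = 0.5889
UCL = X̄̄ + A₃·s̄ = 200.2333 + 1.287 × 0.5889 = 200.9912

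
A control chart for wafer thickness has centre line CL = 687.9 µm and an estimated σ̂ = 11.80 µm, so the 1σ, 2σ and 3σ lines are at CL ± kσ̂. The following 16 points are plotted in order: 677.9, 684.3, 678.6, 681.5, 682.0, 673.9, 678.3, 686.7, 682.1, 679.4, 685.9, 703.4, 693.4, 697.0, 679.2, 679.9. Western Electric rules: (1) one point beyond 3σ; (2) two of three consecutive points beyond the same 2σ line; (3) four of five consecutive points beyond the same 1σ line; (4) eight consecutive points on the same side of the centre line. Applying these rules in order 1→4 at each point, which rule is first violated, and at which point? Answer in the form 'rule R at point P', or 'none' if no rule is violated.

Zone of each point (C = within 1σ̂, B = 1σ̂–2σ̂, A = 2σ̂–3σ̂, * = beyond 3σ̂; sign = side of CL): 1:-C, 2:-C, 3:-C, 4:-C, 5:-C, 6:-B, 7:-C, 8:-C, 9:-C, 10:-C, 11:-C, 12:+B, 13:+C, 14:+C, 15:-C, 16:-C
Rule 4 (eight consecutive points on the same side of the centre line) is satisfied at point 8.

rule 4 at point 8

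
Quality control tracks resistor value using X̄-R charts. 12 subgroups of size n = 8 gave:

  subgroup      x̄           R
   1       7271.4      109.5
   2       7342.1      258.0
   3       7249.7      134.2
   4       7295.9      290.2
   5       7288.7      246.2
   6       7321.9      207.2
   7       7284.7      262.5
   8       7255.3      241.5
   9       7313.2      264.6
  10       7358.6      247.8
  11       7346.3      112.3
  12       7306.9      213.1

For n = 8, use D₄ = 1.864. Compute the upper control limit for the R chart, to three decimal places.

401.863

R̄ = (109.5 + 258.0 + 134.2 + 290.2 + 246.2 + 207.2 + 262.5 + 241.5 + 264.6 + 247.8 + 112.3 + 213.1) / 12 = 2587.1000 / 12 = 215.5917
UCL_R = D₄·R̄ = 1.864 × 215.5917 = 401.8629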